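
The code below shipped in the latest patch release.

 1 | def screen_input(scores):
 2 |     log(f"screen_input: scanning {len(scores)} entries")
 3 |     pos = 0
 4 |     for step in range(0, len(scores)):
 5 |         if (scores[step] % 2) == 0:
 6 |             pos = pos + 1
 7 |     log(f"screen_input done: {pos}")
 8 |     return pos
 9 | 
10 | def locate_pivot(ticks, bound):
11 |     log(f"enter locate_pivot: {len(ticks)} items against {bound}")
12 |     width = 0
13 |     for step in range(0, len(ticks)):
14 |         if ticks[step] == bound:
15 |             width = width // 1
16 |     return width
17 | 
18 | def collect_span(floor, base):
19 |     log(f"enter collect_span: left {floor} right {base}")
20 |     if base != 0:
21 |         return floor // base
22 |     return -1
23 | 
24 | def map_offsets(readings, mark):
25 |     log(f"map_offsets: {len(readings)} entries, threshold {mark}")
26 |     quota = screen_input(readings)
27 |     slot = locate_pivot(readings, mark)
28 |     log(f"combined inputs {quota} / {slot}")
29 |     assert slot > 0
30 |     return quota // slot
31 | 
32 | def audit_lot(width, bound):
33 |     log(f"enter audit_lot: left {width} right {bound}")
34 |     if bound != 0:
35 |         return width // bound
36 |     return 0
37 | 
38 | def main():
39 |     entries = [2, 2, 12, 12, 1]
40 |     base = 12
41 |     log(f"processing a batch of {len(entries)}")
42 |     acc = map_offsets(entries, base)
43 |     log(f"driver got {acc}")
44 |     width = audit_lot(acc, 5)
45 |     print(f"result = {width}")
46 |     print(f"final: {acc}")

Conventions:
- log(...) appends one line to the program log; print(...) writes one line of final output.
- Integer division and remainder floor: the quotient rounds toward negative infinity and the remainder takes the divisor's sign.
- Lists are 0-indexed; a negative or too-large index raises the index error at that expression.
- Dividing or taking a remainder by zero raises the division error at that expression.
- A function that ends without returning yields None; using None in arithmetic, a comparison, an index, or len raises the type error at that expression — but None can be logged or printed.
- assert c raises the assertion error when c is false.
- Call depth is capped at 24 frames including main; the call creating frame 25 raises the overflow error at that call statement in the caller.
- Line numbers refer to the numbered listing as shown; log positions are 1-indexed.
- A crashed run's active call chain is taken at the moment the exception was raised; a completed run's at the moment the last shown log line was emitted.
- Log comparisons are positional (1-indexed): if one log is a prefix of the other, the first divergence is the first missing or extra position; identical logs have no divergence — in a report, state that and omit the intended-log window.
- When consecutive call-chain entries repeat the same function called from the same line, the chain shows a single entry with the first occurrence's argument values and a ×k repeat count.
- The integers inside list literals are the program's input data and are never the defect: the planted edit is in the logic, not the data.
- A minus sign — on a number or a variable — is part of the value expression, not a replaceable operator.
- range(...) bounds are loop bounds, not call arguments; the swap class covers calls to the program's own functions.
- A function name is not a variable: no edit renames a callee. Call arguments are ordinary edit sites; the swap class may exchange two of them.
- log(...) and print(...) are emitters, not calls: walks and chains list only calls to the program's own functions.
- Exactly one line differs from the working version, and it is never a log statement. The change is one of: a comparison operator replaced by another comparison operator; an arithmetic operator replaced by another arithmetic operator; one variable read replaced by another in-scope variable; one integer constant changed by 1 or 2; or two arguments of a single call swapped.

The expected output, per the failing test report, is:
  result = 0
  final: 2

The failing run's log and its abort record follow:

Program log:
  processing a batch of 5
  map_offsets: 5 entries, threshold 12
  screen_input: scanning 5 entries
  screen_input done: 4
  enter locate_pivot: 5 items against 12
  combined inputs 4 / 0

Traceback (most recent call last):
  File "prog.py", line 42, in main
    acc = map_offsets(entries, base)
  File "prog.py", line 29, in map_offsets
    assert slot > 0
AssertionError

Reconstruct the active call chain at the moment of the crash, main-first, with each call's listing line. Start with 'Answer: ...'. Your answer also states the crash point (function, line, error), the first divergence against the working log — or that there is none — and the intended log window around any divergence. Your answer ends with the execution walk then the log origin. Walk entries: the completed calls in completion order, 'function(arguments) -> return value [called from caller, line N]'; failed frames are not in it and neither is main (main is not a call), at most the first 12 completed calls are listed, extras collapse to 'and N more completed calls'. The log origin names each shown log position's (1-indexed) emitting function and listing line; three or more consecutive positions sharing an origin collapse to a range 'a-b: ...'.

Answer: main -> map_offsets (called at line 42).
The tell: Position 6 is the first bad log line: 'combined inputs 4 / 0' should read 'combined inputs 4 / 2'.
Crash: map_offsets, line 29, AssertionError.
First divergence: position 6 — shown 'combined inputs 4 / 0', intended 'combined inputs 4 / 2'.
Intended log window:
  4: screen_input done: 4
  5: enter locate_pivot: 5 items against 12
  6: combined inputs 4 / 2
  7: driver got 2
Execution walk:
  screen_input([2, 2, 12, 12, 1]) -> 4  [called from map_offsets, line 26]
  locate_pivot([2, 2, 12, 12, 1], 12) -> 0  [called from map_offsets, line 27]
Log origin:
  1: from main, line 41
  2: from map_offsets, line 25
  3: from screen_input, line 2
  4: from screen_input, line 7
  5: from locate_pivot, line 11
  6: from map_offsets, line 28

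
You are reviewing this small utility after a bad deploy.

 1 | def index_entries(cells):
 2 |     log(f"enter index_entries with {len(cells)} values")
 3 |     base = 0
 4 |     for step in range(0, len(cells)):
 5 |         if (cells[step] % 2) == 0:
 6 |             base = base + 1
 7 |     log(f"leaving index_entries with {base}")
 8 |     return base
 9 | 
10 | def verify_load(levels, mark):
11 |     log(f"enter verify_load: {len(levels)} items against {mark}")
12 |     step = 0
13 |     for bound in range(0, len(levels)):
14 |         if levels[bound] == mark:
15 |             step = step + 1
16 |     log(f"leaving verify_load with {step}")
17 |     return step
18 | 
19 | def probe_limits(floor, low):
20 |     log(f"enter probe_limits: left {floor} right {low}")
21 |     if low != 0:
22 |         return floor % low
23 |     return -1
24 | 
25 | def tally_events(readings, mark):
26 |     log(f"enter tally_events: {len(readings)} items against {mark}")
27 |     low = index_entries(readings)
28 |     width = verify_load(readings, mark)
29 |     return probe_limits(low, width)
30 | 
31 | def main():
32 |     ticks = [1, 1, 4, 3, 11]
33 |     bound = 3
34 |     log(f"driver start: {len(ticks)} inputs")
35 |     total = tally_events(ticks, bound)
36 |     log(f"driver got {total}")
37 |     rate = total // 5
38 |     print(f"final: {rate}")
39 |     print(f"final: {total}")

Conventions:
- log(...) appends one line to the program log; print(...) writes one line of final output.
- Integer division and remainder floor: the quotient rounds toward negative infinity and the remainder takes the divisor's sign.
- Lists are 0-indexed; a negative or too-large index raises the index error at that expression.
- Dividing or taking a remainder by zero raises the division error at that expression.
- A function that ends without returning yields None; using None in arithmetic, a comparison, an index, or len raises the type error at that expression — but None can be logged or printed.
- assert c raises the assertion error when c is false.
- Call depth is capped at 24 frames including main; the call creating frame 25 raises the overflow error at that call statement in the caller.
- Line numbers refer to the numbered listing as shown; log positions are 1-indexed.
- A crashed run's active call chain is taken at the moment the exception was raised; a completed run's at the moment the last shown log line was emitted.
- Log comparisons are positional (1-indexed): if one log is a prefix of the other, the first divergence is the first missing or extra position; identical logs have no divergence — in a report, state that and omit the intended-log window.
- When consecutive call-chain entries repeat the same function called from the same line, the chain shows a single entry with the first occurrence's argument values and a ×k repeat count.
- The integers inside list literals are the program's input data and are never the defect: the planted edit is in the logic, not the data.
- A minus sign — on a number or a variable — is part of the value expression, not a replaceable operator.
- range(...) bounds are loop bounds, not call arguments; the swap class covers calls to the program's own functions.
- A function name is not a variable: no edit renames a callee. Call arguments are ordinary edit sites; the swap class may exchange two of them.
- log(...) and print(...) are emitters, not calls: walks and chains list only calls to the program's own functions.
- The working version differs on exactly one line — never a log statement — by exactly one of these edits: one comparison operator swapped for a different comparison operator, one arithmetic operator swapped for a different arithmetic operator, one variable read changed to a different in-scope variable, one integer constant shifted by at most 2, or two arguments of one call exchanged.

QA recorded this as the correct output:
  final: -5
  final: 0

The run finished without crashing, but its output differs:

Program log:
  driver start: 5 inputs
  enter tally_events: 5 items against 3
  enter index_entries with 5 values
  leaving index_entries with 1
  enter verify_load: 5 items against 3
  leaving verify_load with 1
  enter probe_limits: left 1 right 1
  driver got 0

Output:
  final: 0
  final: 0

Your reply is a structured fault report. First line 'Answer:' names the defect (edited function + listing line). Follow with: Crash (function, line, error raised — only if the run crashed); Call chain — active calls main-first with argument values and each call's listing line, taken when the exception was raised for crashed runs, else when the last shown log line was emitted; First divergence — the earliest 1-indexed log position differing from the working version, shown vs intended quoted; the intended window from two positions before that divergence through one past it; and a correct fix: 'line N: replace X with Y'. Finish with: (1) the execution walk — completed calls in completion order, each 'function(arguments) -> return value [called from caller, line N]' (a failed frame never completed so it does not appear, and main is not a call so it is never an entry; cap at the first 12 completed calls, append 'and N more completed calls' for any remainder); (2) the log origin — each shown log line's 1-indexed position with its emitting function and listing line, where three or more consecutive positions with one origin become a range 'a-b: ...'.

Answer: the defect is in main at line 37.
Key observation: Nothing in the log betrays the bug — only the output does.
Call chain: main.
First divergence: there is none — every log position agrees.
Execution walk:
  index_entries([1, 1, 4, 3, 11]) -> 1  [called from tally_events, line 27]
  verify_load([1, 1, 4, 3, 11], 3) -> 1  [called from tally_events, line 28]
  probe_limits(1, 1) -> 0  [called from tally_events, line 29]
  tally_events([1, 1, 4, 3, 11], 3) -> 0  [called from main, line 35]
Origin of each log line:
  1: emitted by main (line 34)
  2: emitted by tally_events (line 26)
  3: emitted by index_entries (line 2)
  4: emitted by index_entries (line 7)
  5: emitted by verify_load (line 11)
  6: emitted by verify_load (line 16)
  7: emitted by probe_limits (line 20)
  8: emitted by main (line 36)
A correct fix: line 37: replace `//` with `-`.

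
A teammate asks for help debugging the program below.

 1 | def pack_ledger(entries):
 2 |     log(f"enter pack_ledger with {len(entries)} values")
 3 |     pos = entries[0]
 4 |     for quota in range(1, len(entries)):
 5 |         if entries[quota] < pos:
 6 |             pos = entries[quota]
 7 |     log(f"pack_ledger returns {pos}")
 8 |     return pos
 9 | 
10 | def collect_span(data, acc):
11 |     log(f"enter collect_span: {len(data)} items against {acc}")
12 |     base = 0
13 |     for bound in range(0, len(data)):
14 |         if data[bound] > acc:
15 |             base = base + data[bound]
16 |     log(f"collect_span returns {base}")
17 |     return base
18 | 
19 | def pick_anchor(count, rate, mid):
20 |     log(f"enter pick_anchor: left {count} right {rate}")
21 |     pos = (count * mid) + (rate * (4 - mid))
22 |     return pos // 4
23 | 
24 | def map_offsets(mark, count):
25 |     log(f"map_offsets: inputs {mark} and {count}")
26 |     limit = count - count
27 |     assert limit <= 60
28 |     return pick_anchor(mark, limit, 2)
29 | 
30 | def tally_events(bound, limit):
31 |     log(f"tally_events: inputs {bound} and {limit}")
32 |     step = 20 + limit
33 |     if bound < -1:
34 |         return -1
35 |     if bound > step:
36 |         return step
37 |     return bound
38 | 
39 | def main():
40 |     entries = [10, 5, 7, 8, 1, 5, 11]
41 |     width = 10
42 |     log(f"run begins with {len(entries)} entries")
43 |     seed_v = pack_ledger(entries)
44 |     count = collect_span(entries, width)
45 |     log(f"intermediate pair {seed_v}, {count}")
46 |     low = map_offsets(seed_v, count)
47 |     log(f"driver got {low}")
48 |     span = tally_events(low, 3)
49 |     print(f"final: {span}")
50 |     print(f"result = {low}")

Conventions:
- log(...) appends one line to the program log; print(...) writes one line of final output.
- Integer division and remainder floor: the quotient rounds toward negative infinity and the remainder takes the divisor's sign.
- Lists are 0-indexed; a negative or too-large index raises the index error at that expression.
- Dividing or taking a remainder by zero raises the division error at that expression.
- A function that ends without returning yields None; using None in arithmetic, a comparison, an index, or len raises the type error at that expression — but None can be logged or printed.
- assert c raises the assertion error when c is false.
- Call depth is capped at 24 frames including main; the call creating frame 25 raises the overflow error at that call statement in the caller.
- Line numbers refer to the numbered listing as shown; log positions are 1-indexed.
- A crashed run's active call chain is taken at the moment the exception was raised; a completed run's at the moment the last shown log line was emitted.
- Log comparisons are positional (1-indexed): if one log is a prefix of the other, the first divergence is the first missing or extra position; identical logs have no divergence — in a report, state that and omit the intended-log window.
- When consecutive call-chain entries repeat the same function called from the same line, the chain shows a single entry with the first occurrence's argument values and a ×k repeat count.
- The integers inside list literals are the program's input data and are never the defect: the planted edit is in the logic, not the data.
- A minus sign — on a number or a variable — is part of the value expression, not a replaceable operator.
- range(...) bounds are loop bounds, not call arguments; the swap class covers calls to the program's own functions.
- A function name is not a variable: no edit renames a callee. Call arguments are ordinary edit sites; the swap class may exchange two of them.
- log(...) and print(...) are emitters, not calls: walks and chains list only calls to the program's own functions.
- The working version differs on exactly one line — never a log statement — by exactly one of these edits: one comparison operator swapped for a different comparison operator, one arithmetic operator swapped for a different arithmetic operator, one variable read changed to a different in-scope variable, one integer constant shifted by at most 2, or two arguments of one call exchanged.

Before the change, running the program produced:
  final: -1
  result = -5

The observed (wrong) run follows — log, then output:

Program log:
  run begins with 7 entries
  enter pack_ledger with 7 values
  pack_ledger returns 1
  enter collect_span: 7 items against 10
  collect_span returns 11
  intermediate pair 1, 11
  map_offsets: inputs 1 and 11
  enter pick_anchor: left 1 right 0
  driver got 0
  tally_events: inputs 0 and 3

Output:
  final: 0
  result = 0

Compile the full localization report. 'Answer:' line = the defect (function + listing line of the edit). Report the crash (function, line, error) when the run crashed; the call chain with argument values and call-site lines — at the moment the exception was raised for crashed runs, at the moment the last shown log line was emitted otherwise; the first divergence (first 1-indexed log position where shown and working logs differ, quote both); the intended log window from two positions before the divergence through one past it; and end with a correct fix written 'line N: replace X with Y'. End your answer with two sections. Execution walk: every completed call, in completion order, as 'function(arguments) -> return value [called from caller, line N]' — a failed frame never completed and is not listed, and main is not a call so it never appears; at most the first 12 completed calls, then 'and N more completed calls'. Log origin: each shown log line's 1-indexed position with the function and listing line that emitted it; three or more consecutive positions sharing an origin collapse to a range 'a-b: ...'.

Answer: the defect is in map_offsets at line 26.
Key fact: Everything matches until log position 8, which reads 'enter pick_anchor: left 1 right 0' in place of 'enter pick_anchor: left 1 right -10'.
Call chain: main -> tally_events(0, 3) (called at line 48).
First divergence: at position 8 the run shows 'enter pick_anchor: left 1 right 0' where the working version logs 'enter pick_anchor: left 1 right -10'.
Intended log window:
  6: intermediate pair 1, 11
  7: map_offsets: inputs 1 and 11
  8: enter pick_anchor: left 1 right -10
  9: driver got -5
Execution walk:
  pack_ledger([10, 5, 7, 8, 1, 5, 11]) -> 1  [called from main, line 43]
  collect_span([10, 5, 7, 8, 1, 5, 11], 10) -> 11  [called from main, line 44]
  pick_anchor(1, 0, 2) -> 0  [called from map_offsets, line 28]
  map_offsets(1, 11) -> 0  [called from main, line 46]
  tally_events(0, 3) -> 0  [called from main, line 48]
Log origins:
  1: from main, line 42
  2: from pack_ledger, line 2
  3: from pack_ledger, line 7
  4: from collect_span, line 11
  5: from collect_span, line 16
  6: from main, line 45
  7: from map_offsets, line 25
  8: from pick_anchor, line 20
  9: from main, line 47
  10: from tally_events, line 31
A correct fix: line 26: replace `count - count` with `mark - count`.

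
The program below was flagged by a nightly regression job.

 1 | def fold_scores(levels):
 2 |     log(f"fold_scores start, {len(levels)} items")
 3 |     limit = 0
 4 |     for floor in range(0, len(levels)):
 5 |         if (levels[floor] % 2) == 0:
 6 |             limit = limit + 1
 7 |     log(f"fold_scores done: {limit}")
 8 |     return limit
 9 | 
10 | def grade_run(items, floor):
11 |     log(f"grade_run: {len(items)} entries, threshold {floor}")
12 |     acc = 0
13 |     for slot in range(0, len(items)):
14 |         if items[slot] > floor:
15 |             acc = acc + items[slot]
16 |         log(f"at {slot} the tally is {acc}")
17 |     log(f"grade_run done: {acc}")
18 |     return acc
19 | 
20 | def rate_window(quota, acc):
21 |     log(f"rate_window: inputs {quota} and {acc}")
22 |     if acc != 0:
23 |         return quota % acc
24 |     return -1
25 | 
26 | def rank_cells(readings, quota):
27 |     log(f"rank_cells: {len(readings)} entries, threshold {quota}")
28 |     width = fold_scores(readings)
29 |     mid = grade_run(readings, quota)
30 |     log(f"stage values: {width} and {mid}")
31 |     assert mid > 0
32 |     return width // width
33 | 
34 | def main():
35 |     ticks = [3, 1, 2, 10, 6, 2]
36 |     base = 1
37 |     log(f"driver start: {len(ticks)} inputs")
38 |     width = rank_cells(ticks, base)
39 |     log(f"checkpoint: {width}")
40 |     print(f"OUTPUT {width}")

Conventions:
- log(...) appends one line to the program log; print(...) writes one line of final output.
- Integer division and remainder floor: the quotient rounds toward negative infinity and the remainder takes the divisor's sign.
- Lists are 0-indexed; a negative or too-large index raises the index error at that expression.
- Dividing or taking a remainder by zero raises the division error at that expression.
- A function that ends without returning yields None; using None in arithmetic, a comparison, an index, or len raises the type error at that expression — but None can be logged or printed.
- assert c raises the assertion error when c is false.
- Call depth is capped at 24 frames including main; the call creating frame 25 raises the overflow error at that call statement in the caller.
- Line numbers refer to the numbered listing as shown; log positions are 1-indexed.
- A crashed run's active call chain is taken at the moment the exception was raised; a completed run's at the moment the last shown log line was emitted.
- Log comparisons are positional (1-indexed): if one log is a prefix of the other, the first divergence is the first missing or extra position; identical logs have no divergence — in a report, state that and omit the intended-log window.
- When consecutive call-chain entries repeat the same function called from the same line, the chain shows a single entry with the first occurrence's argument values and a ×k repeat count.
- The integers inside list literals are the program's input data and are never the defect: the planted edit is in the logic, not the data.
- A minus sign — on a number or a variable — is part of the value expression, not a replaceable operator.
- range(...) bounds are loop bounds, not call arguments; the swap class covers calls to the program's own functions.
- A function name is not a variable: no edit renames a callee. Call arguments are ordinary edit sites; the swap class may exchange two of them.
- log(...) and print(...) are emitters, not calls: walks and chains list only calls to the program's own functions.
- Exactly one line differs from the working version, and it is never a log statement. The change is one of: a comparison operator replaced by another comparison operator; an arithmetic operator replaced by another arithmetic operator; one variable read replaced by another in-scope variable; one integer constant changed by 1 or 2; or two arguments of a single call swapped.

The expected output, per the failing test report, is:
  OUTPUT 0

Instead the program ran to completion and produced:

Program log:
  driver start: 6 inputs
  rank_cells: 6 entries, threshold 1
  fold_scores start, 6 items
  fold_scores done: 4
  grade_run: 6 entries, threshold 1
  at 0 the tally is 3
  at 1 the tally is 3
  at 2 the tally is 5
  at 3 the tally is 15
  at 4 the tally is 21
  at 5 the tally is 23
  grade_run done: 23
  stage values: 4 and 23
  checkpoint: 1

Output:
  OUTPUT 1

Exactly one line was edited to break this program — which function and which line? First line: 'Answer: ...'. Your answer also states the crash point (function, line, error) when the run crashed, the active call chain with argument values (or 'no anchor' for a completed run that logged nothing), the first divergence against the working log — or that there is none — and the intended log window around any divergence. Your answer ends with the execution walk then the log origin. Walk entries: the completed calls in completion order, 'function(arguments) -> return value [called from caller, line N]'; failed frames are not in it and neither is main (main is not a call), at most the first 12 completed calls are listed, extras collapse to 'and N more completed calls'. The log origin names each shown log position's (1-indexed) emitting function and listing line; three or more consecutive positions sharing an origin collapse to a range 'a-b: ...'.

Answer: the defect is in rank_cells at line 32.
Key fact: The log first diverges at position 14: the faulty run prints 'checkpoint: 1' where the working version prints 'checkpoint: 0'.
Call chain: main.
First divergence: position 14 — the shown line 'checkpoint: 1' should read 'checkpoint: 0'.
Intended log window:
  12: grade_run done: 23
  13: stage values: 4 and 23
  14: checkpoint: 0
Execution walk:
  fold_scores([3, 1, 2, 10, 6, 2]) -> 4  [called from rank_cells, line 28]
  grade_run([3, 1, 2, 10, 6, 2], 1) -> 23  [called from rank_cells, line 29]
  rank_cells([3, 1, 2, 10, 6, 2], 1) -> 1  [called from main, line 38]
Log line origins:
  1: logged in main at line 37
  2: logged in rank_cells at line 27
  3: logged in fold_scores at line 2
  4: logged in fold_scores at line 7
  5: logged in grade_run at line 11
  6-11: logged in grade_run at line 16
  12: logged in grade_run at line 17
  13: logged in rank_cells at line 30
  14: logged in main at line 39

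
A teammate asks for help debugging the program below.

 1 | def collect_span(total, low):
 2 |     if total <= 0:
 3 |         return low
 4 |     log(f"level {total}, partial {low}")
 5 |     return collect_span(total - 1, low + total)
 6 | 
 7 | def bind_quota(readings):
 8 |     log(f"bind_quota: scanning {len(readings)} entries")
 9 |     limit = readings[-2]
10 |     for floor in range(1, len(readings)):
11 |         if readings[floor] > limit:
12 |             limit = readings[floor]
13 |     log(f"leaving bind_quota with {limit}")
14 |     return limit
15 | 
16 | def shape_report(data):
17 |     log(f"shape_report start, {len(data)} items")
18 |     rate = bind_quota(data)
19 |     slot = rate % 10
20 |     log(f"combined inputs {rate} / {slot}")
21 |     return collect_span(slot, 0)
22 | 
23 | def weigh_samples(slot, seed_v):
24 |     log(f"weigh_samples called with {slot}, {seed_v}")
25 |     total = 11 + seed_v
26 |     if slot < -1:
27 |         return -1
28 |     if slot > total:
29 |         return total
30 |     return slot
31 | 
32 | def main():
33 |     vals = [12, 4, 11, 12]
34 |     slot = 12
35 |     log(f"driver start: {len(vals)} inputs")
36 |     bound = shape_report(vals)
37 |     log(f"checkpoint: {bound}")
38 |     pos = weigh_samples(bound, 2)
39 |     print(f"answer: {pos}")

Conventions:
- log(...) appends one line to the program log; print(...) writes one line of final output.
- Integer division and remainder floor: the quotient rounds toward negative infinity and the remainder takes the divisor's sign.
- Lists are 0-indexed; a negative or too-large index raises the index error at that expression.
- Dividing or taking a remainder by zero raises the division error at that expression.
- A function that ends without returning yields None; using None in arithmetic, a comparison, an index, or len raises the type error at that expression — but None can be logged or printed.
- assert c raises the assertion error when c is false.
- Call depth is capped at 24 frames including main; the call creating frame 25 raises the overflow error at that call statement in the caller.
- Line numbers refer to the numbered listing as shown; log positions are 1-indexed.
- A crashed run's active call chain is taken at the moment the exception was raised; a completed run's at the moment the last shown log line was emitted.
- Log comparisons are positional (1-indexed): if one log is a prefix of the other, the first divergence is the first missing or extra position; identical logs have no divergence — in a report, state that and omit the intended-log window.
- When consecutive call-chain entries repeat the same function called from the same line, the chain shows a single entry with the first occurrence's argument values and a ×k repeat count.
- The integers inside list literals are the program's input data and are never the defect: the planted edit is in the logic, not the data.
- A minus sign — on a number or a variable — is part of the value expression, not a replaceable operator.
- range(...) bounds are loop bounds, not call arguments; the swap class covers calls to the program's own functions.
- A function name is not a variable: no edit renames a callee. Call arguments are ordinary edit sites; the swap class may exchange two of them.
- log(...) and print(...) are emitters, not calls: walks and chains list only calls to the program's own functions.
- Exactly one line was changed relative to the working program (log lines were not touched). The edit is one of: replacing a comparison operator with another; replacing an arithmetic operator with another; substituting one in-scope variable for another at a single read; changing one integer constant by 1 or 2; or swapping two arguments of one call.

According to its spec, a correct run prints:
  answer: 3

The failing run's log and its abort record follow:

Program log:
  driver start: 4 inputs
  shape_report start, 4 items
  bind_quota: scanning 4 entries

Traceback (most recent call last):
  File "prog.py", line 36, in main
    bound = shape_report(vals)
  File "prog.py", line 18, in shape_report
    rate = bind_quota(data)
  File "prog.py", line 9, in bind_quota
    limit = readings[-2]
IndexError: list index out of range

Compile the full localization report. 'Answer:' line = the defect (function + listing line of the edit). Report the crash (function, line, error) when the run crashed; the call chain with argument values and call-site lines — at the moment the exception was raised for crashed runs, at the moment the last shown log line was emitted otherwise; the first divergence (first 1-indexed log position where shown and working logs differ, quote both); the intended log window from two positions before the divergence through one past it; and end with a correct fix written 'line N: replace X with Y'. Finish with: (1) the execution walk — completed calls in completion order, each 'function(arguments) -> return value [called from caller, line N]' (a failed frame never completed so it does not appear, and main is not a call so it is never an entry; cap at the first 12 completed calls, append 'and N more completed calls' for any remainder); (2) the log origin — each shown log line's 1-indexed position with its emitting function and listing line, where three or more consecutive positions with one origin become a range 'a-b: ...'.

Answer: the defect is in bind_quota at line 9.
Key fact: Only 3 log lines were emitted before the run died; the intended continuation was 'leaving bind_quota with 12'.
Crash: bind_quota, line 9, IndexError.
Call chain: main -> shape_report([12, 4, 11, 12]) (called at line 36) -> bind_quota([12, 4, 11, 12]) (called at line 18).
First divergence: position 4 — after 3 matching lines the faulty run goes silent; intended next line 'leaving bind_quota with 12'.
Intended log window:
  2: shape_report start, 4 items
  3: bind_quota: scanning 4 entries
  4: leaving bind_quota with 12
  5: combined inputs 12 / 2
Execution walk:
  (no call completed)
Log origin:
  1: logged in main at line 35
  2: logged in shape_report at line 17
  3: logged in bind_quota at line 8
A correct fix: line 9: replace `-2` with `0`.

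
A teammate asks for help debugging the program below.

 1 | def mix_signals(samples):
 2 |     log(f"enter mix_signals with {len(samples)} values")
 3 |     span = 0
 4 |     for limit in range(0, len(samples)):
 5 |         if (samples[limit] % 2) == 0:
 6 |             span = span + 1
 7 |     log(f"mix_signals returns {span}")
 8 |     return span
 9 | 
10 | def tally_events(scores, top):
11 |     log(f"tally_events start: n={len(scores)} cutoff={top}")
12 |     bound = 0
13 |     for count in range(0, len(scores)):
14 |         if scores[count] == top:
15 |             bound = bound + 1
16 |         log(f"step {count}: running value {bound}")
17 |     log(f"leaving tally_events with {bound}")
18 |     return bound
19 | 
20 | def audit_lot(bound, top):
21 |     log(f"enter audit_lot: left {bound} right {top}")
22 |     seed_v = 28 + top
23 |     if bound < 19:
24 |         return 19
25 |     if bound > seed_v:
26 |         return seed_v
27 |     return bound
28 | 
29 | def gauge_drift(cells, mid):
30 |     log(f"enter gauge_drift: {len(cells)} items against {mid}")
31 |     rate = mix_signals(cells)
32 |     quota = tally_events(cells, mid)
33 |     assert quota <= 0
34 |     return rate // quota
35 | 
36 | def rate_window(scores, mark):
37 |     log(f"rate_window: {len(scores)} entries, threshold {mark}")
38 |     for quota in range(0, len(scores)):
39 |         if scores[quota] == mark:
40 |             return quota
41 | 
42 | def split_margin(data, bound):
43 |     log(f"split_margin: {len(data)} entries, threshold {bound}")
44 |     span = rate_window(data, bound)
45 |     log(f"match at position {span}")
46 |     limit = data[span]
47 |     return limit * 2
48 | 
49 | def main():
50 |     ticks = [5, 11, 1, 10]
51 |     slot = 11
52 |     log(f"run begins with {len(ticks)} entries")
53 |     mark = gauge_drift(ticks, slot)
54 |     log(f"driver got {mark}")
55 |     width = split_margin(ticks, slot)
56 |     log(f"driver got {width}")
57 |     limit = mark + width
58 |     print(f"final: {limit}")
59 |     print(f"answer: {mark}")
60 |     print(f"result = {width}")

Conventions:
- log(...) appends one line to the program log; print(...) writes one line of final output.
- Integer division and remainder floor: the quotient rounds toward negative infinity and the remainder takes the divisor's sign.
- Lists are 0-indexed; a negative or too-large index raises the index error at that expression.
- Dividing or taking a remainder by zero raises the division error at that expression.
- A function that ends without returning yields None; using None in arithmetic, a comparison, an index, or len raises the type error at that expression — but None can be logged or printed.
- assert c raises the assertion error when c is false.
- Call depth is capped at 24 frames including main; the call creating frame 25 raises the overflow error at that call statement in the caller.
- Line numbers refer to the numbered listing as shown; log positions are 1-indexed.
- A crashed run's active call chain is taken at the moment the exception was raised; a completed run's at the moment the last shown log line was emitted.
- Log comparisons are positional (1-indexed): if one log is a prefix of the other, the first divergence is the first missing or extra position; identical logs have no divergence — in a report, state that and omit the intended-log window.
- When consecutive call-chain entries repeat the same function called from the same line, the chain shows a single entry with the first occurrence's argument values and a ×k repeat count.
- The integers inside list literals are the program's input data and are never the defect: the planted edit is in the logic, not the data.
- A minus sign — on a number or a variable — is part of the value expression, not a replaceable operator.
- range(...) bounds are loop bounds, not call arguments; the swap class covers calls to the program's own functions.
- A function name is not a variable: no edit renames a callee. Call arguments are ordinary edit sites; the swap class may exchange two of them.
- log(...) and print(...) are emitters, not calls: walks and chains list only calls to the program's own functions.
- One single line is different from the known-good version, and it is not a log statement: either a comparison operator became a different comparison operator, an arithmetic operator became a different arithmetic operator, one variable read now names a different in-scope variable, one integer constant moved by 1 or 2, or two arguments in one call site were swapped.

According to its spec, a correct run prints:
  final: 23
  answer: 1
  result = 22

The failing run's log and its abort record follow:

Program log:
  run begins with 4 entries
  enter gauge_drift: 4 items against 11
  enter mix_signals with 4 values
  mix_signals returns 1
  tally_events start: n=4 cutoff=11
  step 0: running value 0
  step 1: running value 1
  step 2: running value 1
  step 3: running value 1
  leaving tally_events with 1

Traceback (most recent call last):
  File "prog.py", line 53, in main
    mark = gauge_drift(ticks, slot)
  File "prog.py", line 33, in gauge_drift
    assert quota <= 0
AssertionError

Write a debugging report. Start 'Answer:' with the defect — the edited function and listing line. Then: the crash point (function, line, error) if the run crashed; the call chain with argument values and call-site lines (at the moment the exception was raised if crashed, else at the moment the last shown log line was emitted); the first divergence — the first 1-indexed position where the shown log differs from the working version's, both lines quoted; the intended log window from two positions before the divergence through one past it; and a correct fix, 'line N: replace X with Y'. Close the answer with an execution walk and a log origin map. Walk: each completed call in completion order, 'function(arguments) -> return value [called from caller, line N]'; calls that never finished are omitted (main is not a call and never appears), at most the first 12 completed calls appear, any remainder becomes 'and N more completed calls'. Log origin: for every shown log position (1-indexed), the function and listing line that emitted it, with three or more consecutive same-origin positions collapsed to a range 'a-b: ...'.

Answer: the defect is in gauge_drift at line 33.
Key fact: The shown log is a 10-line prefix of the intended one, whose next entry is 'driver got 1'.
Crash: gauge_drift, line 33, AssertionError.
Call chain: main -> gauge_drift([5, 11, 1, 10], 11) (called at line 53).
First divergence: position 11 — after 10 matching lines the faulty run goes silent; intended next line 'driver got 1'.
Intended log window:
  9: step 3: running value 1
  10: leaving tally_events with 1
  11: driver got 1
  12: split_margin: 4 entries, threshold 11
Execution walk:
  mix_signals([5, 11, 1, 10]) -> 1  [called from gauge_drift, line 31]
  tally_events([5, 11, 1, 10], 11) -> 1  [called from gauge_drift, line 32]
Log origin:
  1: from main, line 52
  2: from gauge_drift, line 30
  3: from mix_signals, line 2
  4: from mix_signals, line 7
  5: from tally_events, line 11
  6-9: from tally_events, line 16
  10: from tally_events, line 17
A correct fix: line 33: replace `<=` with `>`.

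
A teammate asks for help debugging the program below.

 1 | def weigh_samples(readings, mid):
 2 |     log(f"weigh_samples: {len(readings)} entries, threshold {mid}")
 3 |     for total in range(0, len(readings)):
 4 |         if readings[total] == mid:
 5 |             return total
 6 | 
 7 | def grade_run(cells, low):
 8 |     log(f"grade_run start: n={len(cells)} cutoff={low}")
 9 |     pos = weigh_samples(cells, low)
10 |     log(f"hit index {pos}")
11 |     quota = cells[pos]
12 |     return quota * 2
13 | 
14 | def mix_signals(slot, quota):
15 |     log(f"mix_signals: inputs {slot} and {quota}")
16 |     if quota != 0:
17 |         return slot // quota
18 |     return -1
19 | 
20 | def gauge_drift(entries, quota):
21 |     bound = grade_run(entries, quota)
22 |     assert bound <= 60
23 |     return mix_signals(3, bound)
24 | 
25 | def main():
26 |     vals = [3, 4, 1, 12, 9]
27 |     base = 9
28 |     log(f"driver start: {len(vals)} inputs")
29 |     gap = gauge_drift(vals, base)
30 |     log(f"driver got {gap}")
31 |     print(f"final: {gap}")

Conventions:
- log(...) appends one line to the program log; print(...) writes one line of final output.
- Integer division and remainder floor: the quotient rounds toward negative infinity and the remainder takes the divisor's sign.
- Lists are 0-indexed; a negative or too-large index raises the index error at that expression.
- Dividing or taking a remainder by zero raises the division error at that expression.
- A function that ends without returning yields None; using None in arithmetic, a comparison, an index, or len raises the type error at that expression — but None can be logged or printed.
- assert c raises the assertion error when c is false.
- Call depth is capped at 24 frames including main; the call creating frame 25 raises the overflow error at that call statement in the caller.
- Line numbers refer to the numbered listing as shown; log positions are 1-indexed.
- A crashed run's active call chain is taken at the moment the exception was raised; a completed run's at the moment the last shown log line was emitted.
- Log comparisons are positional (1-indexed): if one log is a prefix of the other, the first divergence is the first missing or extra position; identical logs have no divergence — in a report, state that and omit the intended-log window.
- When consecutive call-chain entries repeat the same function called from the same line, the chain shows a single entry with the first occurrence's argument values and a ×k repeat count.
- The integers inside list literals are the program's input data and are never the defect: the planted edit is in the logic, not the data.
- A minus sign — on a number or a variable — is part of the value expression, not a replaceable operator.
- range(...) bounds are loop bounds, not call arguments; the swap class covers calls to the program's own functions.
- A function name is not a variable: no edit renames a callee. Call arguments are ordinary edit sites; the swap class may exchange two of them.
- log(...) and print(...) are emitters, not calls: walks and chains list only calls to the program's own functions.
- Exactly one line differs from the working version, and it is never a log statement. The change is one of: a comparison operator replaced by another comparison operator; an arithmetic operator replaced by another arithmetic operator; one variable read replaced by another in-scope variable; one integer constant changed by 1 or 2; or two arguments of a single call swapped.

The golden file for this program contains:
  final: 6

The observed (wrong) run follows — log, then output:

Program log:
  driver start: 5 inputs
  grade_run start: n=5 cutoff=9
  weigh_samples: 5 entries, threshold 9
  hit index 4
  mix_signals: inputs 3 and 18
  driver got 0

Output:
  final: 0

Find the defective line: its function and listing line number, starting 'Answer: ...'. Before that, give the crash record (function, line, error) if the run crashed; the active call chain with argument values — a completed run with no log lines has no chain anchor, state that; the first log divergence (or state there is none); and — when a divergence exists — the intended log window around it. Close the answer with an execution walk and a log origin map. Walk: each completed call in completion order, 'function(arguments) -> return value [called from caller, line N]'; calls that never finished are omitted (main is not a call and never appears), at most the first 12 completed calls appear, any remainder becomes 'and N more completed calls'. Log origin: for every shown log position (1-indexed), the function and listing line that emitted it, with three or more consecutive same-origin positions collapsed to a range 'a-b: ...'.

Answer: the defect is in gauge_drift at line 23.
The tell: Position 5 is the first bad log line: 'mix_signals: inputs 3 and 18' should read 'mix_signals: inputs 18 and 3'.
Call chain: main.
First divergence: position 5 — the shown line 'mix_signals: inputs 3 and 18' should read 'mix_signals: inputs 18 and 3'.
Intended log window:
  3: weigh_samples: 5 entries, threshold 9
  4: hit index 4
  5: mix_signals: inputs 18 and 3
  6: driver got 6
Execution walk:
  weigh_samples([3, 4, 1, 12, 9], 9) -> 4  [called from grade_run, line 9]
  grade_run([3, 4, 1, 12, 9], 9) -> 18  [called from gauge_drift, line 21]
  mix_signals(3, 18) -> 0  [called from gauge_drift, line 23]
  gauge_drift([3, 4, 1, 12, 9], 9) -> 0  [called from main, line 29]
Log line origins:
  1 — main, line 28
  2 — grade_run, line 8
  3 — weigh_samples, line 2
  4 — grade_run, line 10
  5 — mix_signals, line 15
  6 — main, line 30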